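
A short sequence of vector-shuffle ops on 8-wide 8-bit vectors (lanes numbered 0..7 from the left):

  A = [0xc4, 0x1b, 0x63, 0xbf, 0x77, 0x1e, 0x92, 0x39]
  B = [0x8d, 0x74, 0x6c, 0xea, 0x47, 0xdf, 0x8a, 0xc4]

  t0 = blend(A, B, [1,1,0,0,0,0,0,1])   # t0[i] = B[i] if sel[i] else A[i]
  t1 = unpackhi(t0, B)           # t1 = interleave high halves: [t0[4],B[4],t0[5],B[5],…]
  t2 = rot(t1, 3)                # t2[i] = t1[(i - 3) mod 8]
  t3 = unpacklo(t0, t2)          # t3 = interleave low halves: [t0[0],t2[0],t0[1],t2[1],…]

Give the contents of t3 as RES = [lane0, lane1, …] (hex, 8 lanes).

t0 = [0x8d, 0x74, 0x63, 0xbf, 0x77, 0x1e, 0x92, 0xc4]
t1 = [0x77, 0x47, 0x1e, 0xdf, 0x92, 0x8a, 0xc4, 0xc4]
t2 = [0x8a, 0xc4, 0xc4, 0x77, 0x47, 0x1e, 0xdf, 0x92]
t3 = [0x8d, 0x8a, 0x74, 0xc4, 0x63, 0xc4, 0xbf, 0x77]

RES = [ 0x8d  0x8a  0x74  0xc4  0x63  0xc4  0xbf  0x77 ]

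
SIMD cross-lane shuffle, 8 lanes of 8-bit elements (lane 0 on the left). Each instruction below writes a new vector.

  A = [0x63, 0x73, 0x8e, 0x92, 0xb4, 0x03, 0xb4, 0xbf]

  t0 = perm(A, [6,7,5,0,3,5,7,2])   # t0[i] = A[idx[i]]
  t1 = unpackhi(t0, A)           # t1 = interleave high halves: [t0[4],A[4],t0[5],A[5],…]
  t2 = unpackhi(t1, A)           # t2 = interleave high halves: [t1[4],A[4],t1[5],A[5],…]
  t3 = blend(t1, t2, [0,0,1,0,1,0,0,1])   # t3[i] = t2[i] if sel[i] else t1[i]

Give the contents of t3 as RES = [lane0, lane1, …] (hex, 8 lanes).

→ t0 |b4|bf|03|63|92|03|bf|8e|
→ t1 |92|b4|03|03|bf|b4|8e|bf|
→ t2 |bf|b4|b4|03|8e|b4|bf|bf|
→ t3 |92|b4|b4|03|8e|b4|8e|bf|

RES = [ 0x92  0xb4  0xb4  0x03  0x8e  0xb4  0x8e  0xbf ]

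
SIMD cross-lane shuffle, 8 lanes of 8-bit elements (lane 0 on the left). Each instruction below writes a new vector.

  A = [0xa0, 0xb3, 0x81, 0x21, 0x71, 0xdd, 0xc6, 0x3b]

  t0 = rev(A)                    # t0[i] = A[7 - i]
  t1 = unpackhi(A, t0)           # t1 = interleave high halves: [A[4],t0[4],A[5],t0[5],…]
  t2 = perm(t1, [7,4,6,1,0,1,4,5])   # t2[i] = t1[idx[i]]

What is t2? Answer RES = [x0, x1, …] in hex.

→ t0 |3b|c6|dd|71|21|81|b3|a0|
→ t1 |71|21|dd|81|c6|b3|3b|a0|
→ t2 |a0|c6|3b|21|71|21|c6|b3|

RES = [ 0xa0  0xc6  0x3b  0x21  0x71  0x21  0xc6  0xb3 ]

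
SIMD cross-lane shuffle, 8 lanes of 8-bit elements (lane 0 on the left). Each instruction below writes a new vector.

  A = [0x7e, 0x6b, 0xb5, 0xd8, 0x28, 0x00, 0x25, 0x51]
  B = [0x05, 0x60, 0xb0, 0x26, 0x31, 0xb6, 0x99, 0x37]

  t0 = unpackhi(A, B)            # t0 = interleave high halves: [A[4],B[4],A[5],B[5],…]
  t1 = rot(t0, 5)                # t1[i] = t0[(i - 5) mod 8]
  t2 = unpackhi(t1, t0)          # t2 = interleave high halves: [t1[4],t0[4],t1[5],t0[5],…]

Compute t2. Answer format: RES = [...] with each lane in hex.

RES = [0x37, 0x25, 0x28, 0x99, 0x31, 0x51, 0x00, 0x37]

t0 = [0x28, 0x31, 0x00, 0xb6, 0x25, 0x99, 0x51, 0x37]
t1 = [0xb6, 0x25, 0x99, 0x51, 0x37, 0x28, 0x31, 0x00]
t2 = [0x37, 0x25, 0x28, 0x99, 0x31, 0x51, 0x00, 0x37]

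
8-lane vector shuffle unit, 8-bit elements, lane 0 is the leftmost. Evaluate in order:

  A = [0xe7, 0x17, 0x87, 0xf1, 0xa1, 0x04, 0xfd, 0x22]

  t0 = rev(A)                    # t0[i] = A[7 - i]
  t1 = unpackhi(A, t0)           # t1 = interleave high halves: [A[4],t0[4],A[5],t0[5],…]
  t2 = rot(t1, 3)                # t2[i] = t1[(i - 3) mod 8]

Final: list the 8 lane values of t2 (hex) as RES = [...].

RES = [ 0x17  0x22  0xe7  0xa1  0xf1  0x04  0x87  0xfd ]

t0 = [0x22, 0xfd, 0x04, 0xa1, 0xf1, 0x87, 0x17, 0xe7]
t1 = [0xa1, 0xf1, 0x04, 0x87, 0xfd, 0x17, 0x22, 0xe7]
t2 = [0x17, 0x22, 0xe7, 0xa1, 0xf1, 0x04, 0x87, 0xfd]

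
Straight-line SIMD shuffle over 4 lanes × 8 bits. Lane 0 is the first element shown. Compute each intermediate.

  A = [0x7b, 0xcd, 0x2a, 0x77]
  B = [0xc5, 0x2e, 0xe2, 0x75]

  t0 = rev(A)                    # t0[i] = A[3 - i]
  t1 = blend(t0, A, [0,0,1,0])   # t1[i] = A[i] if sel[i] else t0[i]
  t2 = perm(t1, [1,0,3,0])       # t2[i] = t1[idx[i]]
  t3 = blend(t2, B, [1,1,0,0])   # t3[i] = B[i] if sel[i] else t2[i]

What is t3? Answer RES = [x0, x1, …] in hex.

RES = [0xc5, 0x2e, 0x7b, 0x77]

→ t0 |77|2a|cd|7b|
→ t1 |77|2a|2a|7b|
→ t2 |2a|77|7b|77|
→ t3 |c5|2e|7b|77|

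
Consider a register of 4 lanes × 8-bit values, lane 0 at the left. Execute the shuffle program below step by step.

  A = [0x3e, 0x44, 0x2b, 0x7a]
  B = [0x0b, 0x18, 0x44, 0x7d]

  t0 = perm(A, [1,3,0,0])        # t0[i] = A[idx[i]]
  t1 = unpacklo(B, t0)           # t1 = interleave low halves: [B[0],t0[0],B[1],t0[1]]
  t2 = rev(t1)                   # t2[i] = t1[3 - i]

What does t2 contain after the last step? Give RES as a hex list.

RES = [ 0x7a  0x18  0x44  0x0b ]

t0 = [0x44, 0x7a, 0x3e, 0x3e]
t1 = [0x0b, 0x44, 0x18, 0x7a]
t2 = [0x7a, 0x18, 0x44, 0x0b]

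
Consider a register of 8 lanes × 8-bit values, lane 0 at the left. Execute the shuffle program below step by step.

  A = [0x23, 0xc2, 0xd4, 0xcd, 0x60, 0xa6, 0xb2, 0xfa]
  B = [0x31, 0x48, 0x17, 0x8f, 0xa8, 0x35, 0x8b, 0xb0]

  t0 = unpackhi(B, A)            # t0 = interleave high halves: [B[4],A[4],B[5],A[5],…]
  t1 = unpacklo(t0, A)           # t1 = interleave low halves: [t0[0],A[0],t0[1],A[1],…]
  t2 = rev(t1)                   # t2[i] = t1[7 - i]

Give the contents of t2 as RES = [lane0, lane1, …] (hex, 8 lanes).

RES = [ 0xcd  0xa6  0xd4  0x35  0xc2  0x60  0x23  0xa8 ]

→ t0 |a8|60|35|a6|8b|b2|b0|fa|
→ t1 |a8|23|60|c2|35|d4|a6|cd|
→ t2 |cd|a6|d4|35|c2|60|23|a8|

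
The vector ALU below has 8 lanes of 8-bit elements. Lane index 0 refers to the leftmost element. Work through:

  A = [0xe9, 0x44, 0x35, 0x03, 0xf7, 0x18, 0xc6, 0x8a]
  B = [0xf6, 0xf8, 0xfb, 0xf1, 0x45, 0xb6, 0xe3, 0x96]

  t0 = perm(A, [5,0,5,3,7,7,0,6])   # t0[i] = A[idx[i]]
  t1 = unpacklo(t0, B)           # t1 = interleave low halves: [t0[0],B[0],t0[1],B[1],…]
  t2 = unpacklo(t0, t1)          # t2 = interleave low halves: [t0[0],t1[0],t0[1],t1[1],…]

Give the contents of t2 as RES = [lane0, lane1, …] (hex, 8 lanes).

RES = [ 0x18  0x18  0xe9  0xf6  0x18  0xe9  0x03  0xf8 ]

t0 = [0x18, 0xe9, 0x18, 0x03, 0x8a, 0x8a, 0xe9, 0xc6]
t1 = [0x18, 0xf6, 0xe9, 0xf8, 0x18, 0xfb, 0x03, 0xf1]
t2 = [0x18, 0x18, 0xe9, 0xf6, 0x18, 0xe9, 0x03, 0xf8]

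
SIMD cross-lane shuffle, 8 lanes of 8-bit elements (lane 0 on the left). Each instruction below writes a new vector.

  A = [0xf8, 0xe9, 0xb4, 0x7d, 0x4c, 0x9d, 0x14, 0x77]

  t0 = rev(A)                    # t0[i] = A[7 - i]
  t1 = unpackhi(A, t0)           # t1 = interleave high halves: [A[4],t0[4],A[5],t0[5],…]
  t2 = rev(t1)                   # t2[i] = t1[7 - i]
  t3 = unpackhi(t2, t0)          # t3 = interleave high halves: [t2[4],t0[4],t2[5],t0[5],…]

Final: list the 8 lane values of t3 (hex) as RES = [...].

RES = [ 0xb4  0x7d  0x9d  0xb4  0x7d  0xe9  0x4c  0xf8 ]

  t0: 77 14 9d 4c 7d b4 e9 f8
  t1: 4c 7d 9d b4 14 e9 77 f8
  t2: f8 77 e9 14 b4 9d 7d 4c
  t3: b4 7d 9d b4 7d e9 4c f8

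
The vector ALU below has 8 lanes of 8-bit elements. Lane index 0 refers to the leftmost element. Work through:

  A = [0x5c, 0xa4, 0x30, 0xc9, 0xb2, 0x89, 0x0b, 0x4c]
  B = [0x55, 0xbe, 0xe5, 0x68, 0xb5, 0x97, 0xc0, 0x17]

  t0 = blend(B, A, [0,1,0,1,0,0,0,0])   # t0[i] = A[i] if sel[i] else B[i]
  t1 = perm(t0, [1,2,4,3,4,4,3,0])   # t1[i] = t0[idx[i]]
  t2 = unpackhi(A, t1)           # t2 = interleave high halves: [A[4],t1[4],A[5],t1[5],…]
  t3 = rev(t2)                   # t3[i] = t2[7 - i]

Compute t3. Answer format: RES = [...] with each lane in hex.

RES = [ 0x55  0x4c  0xc9  0x0b  0xb5  0x89  0xb5  0xb2 ]

t0 = [0x55, 0xa4, 0xe5, 0xc9, 0xb5, 0x97, 0xc0, 0x17]
t1 = [0xa4, 0xe5, 0xb5, 0xc9, 0xb5, 0xb5, 0xc9, 0x55]
t2 = [0xb2, 0xb5, 0x89, 0xb5, 0x0b, 0xc9, 0x4c, 0x55]
t3 = [0x55, 0x4c, 0xc9, 0x0b, 0xb5, 0x89, 0xb5, 0xb2]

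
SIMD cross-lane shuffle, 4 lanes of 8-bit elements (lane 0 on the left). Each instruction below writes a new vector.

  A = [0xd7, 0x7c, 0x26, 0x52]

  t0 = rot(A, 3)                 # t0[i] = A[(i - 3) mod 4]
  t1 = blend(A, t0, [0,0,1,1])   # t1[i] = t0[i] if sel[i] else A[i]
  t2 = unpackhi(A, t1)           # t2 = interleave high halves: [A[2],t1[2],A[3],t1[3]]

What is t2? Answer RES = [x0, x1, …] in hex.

t0 = [0x7c, 0x26, 0x52, 0xd7]
t1 = [0xd7, 0x7c, 0x52, 0xd7]
t2 = [0x26, 0x52, 0x52, 0xd7]

RES = [ 0x26  0x52  0x52  0xd7 ]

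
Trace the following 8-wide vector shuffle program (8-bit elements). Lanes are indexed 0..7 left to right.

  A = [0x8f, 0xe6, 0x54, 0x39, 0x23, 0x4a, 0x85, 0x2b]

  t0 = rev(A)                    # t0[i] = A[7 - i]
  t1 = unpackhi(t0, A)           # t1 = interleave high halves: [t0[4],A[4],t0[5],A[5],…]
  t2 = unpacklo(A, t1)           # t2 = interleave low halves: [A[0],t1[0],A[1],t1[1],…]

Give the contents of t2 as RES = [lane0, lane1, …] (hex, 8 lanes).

  t0: 2b 85 4a 23 39 54 e6 8f
  t1: 39 23 54 4a e6 85 8f 2b
  t2: 8f 39 e6 23 54 54 39 4a

RES = [ 0x8f  0x39  0xe6  0x23  0x54  0x54  0x39  0x4a ]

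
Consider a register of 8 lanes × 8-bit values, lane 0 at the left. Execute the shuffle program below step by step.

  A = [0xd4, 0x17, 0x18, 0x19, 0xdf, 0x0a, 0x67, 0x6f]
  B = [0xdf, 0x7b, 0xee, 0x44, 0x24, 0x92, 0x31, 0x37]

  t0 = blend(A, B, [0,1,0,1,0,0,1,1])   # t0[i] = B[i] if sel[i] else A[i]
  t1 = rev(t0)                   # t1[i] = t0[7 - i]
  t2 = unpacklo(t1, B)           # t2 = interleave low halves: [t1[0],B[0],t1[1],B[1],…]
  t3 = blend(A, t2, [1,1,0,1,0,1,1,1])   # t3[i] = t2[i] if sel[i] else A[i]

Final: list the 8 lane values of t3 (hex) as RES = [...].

RES = [ 0x37  0xdf  0x18  0x7b  0xdf  0xee  0xdf  0x44 ]

→ t0 |d4|7b|18|44|df|0a|31|37|
→ t1 |37|31|0a|df|44|18|7b|d4|
→ t2 |37|df|31|7b|0a|ee|df|44|
→ t3 |37|df|18|7b|df|ee|df|44|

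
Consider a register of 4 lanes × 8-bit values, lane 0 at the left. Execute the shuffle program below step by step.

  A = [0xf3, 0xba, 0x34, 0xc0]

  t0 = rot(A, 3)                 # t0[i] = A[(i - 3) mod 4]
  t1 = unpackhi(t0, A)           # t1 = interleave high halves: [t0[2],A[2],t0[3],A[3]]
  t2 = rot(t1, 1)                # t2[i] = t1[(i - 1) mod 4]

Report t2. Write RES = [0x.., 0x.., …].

RES = [0xc0, 0xc0, 0x34, 0xf3]

t0 = [0xba, 0x34, 0xc0, 0xf3]
t1 = [0xc0, 0x34, 0xf3, 0xc0]
t2 = [0xc0, 0xc0, 0x34, 0xf3]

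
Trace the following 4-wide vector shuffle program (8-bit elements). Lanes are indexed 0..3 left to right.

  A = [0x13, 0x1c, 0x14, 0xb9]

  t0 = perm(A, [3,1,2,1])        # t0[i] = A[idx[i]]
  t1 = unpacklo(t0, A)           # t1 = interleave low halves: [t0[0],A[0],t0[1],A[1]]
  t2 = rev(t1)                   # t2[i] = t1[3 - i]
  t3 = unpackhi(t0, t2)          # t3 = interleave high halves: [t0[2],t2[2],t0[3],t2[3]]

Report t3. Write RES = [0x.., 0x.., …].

  t0: b9 1c 14 1c
  t1: b9 13 1c 1c
  t2: 1c 1c 13 b9
  t3: 14 13 1c b9

RES = [ 0x14  0x13  0x1c  0xb9 ]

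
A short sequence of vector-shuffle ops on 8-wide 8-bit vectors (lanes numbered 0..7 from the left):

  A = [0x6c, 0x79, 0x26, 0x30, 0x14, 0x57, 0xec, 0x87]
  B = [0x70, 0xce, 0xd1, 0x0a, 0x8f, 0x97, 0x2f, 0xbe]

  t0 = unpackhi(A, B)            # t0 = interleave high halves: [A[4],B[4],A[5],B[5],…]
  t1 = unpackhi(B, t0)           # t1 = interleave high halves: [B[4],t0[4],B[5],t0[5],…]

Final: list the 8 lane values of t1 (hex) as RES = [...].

  t0: 14 8f 57 97 ec 2f 87 be
  t1: 8f ec 97 2f 2f 87 be be

RES = [ 0x8f  0xec  0x97  0x2f  0x2f  0x87  0xbe  0xbe ]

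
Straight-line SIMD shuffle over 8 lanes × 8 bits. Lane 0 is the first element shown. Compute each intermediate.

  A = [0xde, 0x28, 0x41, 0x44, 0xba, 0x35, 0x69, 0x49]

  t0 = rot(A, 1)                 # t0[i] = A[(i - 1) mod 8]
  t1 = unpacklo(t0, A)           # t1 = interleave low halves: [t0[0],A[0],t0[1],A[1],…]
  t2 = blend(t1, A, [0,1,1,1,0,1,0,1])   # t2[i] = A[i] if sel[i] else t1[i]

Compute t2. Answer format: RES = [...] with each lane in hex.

RES = [0x49, 0x28, 0x41, 0x44, 0x28, 0x35, 0x41, 0x49]

→ t0 |49|de|28|41|44|ba|35|69|
→ t1 |49|de|de|28|28|41|41|44|
→ t2 |49|28|41|44|28|35|41|49|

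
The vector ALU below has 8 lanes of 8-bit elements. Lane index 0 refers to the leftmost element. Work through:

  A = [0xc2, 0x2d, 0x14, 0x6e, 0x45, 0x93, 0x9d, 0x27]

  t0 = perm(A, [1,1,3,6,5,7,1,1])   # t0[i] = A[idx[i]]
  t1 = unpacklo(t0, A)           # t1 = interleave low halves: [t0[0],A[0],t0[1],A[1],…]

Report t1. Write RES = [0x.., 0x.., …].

t0 = [0x2d, 0x2d, 0x6e, 0x9d, 0x93, 0x27, 0x2d, 0x2d]
t1 = [0x2d, 0xc2, 0x2d, 0x2d, 0x6e, 0x14, 0x9d, 0x6e]

RES = [0x2d, 0xc2, 0x2d, 0x2d, 0x6e, 0x14, 0x9d, 0x6e]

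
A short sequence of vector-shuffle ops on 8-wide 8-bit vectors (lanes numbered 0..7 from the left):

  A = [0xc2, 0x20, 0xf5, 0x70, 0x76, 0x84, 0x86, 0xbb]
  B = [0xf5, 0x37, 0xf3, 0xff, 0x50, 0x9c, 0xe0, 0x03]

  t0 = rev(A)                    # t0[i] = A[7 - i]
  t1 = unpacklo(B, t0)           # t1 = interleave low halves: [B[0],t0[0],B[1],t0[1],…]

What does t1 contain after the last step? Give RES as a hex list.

RES = [ 0xf5  0xbb  0x37  0x86  0xf3  0x84  0xff  0x76 ]

t0 = [0xbb, 0x86, 0x84, 0x76, 0x70, 0xf5, 0x20, 0xc2]
t1 = [0xf5, 0xbb, 0x37, 0x86, 0xf3, 0x84, 0xff, 0x76]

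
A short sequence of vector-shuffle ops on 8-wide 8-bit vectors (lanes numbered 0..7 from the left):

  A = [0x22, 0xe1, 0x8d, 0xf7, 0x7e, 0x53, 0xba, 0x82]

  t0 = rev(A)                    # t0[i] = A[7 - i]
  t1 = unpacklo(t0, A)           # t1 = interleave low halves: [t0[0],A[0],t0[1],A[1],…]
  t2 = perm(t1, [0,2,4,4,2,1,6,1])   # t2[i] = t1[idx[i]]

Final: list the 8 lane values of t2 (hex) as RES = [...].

→ t0 |82|ba|53|7e|f7|8d|e1|22|
→ t1 |82|22|ba|e1|53|8d|7e|f7|
→ t2 |82|ba|53|53|ba|22|7e|22|

RES = [ 0x82  0xba  0x53  0x53  0xba  0x22  0x7e  0x22 ]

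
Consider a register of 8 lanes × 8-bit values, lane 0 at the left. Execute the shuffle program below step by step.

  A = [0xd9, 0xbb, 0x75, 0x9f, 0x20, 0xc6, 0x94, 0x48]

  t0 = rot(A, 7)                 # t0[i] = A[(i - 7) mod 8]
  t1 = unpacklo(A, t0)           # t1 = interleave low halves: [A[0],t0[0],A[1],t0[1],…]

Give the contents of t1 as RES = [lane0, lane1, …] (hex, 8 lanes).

→ t0 |bb|75|9f|20|c6|94|48|d9|
→ t1 |d9|bb|bb|75|75|9f|9f|20|

RES = [0xd9, 0xbb, 0xbb, 0x75, 0x75, 0x9f, 0x9f, 0x20]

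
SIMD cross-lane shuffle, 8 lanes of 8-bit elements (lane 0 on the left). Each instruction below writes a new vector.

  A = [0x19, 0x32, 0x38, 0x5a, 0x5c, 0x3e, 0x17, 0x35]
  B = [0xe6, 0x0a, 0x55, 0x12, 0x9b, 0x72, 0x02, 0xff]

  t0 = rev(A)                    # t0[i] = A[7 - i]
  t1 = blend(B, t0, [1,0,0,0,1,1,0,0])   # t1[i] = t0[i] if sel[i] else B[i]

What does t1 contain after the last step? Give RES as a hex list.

RES = [0x35, 0x0a, 0x55, 0x12, 0x5a, 0x38, 0x02, 0xff]

  t0: 35 17 3e 5c 5a 38 32 19
  t1: 35 0a 55 12 5a 38 02 ff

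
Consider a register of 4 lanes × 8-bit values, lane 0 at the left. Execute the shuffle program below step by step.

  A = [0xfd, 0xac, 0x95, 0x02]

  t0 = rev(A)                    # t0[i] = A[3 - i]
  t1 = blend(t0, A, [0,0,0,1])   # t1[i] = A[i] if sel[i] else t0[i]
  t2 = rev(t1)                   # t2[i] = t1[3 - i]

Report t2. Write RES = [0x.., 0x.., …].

t0 = [0x02, 0x95, 0xac, 0xfd]
t1 = [0x02, 0x95, 0xac, 0x02]
t2 = [0x02, 0xac, 0x95, 0x02]

RES = [ 0x02  0xac  0x95  0x02 ]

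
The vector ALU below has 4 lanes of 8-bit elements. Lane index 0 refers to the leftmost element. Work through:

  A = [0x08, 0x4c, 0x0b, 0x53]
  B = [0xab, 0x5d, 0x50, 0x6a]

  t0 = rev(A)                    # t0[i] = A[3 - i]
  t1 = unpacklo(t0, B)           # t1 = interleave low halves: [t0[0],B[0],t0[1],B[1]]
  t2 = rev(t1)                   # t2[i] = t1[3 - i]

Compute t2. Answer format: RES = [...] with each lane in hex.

RES = [ 0x5d  0x0b  0xab  0x53 ]

→ t0 |53|0b|4c|08|
→ t1 |53|ab|0b|5d|
→ t2 |5d|0b|ab|53|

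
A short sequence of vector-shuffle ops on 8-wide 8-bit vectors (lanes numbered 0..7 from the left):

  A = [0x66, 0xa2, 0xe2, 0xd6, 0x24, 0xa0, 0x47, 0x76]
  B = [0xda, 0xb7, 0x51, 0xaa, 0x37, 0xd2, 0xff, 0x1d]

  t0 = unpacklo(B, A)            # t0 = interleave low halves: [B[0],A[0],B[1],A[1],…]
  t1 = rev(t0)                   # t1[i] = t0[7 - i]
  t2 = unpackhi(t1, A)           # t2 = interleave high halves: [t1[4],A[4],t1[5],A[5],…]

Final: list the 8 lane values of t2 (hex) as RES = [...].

RES = [0xa2, 0x24, 0xb7, 0xa0, 0x66, 0x47, 0xda, 0x76]

→ t0 |da|66|b7|a2|51|e2|aa|d6|
→ t1 |d6|aa|e2|51|a2|b7|66|da|
→ t2 |a2|24|b7|a0|66|47|da|76|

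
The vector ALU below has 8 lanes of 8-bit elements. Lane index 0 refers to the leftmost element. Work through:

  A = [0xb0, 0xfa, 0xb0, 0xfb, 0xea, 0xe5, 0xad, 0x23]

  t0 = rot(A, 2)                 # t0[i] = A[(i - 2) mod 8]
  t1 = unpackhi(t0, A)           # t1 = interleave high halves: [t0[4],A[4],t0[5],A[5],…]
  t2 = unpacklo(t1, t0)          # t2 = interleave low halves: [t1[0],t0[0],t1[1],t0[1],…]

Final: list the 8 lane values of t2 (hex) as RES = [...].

RES = [0xb0, 0xad, 0xea, 0x23, 0xfb, 0xb0, 0xe5, 0xfa]

→ t0 |ad|23|b0|fa|b0|fb|ea|e5|
→ t1 |b0|ea|fb|e5|ea|ad|e5|23|
→ t2 |b0|ad|ea|23|fb|b0|e5|fa|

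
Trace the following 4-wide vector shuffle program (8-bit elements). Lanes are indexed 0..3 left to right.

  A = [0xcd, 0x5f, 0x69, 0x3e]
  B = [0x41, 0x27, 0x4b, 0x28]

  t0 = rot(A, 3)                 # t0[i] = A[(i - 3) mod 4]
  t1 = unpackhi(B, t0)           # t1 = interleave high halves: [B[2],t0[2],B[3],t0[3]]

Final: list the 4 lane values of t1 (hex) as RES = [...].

RES = [ 0x4b  0x3e  0x28  0xcd ]

→ t0 |5f|69|3e|cd|
→ t1 |4b|3e|28|cd|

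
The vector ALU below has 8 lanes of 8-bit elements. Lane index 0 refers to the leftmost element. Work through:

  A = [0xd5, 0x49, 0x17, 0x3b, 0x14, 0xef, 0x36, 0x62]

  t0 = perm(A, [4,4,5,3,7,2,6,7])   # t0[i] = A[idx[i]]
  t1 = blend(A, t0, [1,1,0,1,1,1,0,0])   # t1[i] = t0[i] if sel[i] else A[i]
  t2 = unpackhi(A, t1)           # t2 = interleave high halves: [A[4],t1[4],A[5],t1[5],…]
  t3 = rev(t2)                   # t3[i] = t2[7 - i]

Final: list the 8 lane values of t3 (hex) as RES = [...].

RES = [0x62, 0x62, 0x36, 0x36, 0x17, 0xef, 0x62, 0x14]

→ t0 |14|14|ef|3b|62|17|36|62|
→ t1 |14|14|17|3b|62|17|36|62|
→ t2 |14|62|ef|17|36|36|62|62|
→ t3 |62|62|36|36|17|ef|62|14|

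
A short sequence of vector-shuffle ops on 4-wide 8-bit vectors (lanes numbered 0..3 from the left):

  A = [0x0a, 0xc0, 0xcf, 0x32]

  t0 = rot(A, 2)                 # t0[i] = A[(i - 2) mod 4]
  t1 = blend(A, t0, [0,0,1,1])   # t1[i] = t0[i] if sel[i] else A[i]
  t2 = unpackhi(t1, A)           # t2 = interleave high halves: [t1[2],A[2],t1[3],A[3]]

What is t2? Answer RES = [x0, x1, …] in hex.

→ t0 |cf|32|0a|c0|
→ t1 |0a|c0|0a|c0|
→ t2 |0a|cf|c0|32|

RES = [0x0a, 0xcf, 0xc0, 0x32]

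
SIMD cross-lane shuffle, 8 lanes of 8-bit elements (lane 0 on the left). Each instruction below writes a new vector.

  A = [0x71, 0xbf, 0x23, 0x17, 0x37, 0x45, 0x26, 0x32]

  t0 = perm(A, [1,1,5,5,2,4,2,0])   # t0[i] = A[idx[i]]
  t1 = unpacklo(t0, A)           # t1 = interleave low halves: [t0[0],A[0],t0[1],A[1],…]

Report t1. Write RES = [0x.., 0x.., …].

RES = [ 0xbf  0x71  0xbf  0xbf  0x45  0x23  0x45  0x17 ]

  t0: bf bf 45 45 23 37 23 71
  t1: bf 71 bf bf 45 23 45 17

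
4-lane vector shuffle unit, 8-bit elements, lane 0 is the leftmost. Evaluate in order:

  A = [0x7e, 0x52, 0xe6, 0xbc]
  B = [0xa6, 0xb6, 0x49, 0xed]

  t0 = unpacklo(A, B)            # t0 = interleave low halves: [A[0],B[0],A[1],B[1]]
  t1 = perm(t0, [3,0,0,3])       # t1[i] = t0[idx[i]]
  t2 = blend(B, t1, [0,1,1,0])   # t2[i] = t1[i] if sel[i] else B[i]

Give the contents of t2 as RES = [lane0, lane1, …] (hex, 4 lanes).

t0 = [0x7e, 0xa6, 0x52, 0xb6]
t1 = [0xb6, 0x7e, 0x7e, 0xb6]
t2 = [0xa6, 0x7e, 0x7e, 0xed]

RES = [0xa6, 0x7e, 0x7e, 0xed]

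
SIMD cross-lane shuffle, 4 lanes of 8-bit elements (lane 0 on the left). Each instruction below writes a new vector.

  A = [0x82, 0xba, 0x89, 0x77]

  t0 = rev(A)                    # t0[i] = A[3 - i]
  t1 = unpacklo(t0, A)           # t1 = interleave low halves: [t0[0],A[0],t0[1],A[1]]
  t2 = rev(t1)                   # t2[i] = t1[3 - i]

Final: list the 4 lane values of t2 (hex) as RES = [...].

→ t0 |77|89|ba|82|
→ t1 |77|82|89|ba|
→ t2 |ba|89|82|77|

RES = [ 0xba  0x89  0x82  0x77 ]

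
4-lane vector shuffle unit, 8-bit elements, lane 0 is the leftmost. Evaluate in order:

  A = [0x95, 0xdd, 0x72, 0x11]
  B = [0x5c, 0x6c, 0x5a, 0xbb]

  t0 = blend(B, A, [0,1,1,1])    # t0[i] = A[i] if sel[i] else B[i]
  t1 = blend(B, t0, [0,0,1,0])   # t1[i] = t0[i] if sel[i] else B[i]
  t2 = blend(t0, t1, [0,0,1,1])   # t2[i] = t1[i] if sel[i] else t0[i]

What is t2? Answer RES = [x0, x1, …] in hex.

  t0: 5c dd 72 11
  t1: 5c 6c 72 bb
  t2: 5c dd 72 bb

RES = [0x5c, 0xdd, 0x72, 0xbb]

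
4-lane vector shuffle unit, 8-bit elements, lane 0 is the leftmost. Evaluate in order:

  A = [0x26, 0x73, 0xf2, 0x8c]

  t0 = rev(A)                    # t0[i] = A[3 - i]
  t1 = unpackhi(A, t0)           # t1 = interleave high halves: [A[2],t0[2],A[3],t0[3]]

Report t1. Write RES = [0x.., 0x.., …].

RES = [0xf2, 0x73, 0x8c, 0x26]

  t0: 8c f2 73 26
  t1: f2 73 8c 26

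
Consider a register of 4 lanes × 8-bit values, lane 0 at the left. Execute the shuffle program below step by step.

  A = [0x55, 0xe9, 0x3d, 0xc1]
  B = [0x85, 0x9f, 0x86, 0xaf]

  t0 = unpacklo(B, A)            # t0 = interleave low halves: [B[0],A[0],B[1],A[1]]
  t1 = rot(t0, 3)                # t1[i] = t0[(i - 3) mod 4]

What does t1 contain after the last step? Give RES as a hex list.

RES = [0x55, 0x9f, 0xe9, 0x85]

t0 = [0x85, 0x55, 0x9f, 0xe9]
t1 = [0x55, 0x9f, 0xe9, 0x85]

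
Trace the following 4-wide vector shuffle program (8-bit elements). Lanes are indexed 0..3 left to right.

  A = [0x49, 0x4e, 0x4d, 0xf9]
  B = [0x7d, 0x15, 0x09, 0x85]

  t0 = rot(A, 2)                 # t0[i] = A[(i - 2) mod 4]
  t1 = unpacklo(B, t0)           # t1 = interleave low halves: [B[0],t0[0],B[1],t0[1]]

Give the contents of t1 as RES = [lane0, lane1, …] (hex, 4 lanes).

  t0: 4d f9 49 4e
  t1: 7d 4d 15 f9

RES = [0x7d, 0x4d, 0x15, 0xf9]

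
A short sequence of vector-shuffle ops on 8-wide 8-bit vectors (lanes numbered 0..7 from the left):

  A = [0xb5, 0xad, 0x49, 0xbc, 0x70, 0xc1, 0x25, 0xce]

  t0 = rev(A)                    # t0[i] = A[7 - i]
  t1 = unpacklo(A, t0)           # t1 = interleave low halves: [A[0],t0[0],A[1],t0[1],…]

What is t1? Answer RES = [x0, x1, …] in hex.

RES = [ 0xb5  0xce  0xad  0x25  0x49  0xc1  0xbc  0x70 ]

t0 = [0xce, 0x25, 0xc1, 0x70, 0xbc, 0x49, 0xad, 0xb5]
t1 = [0xb5, 0xce, 0xad, 0x25, 0x49, 0xc1, 0xbc, 0x70]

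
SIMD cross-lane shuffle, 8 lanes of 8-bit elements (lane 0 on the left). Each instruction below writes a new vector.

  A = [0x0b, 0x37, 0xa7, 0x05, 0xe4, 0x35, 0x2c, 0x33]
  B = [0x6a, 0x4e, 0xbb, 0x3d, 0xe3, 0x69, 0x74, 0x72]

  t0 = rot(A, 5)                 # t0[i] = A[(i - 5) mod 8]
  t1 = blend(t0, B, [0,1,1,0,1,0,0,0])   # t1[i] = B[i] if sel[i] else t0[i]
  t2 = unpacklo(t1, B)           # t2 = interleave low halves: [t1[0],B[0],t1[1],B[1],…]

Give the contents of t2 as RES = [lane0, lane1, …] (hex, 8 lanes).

RES = [0x05, 0x6a, 0x4e, 0x4e, 0xbb, 0xbb, 0x2c, 0x3d]

  t0: 05 e4 35 2c 33 0b 37 a7
  t1: 05 4e bb 2c e3 0b 37 a7
  t2: 05 6a 4e 4e bb bb 2c 3d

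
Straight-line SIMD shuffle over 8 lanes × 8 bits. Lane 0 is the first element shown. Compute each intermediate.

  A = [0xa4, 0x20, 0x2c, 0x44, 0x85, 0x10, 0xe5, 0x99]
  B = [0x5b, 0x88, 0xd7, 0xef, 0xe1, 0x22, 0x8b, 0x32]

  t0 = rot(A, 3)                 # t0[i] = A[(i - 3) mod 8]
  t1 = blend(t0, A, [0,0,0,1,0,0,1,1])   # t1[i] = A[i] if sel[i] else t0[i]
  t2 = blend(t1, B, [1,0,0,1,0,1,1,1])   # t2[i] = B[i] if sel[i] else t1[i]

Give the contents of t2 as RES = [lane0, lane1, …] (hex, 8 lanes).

t0 = [0x10, 0xe5, 0x99, 0xa4, 0x20, 0x2c, 0x44, 0x85]
t1 = [0x10, 0xe5, 0x99, 0x44, 0x20, 0x2c, 0xe5, 0x99]
t2 = [0x5b, 0xe5, 0x99, 0xef, 0x20, 0x22, 0x8b, 0x32]

RES = [ 0x5b  0xe5  0x99  0xef  0x20  0x22  0x8b  0x32 ]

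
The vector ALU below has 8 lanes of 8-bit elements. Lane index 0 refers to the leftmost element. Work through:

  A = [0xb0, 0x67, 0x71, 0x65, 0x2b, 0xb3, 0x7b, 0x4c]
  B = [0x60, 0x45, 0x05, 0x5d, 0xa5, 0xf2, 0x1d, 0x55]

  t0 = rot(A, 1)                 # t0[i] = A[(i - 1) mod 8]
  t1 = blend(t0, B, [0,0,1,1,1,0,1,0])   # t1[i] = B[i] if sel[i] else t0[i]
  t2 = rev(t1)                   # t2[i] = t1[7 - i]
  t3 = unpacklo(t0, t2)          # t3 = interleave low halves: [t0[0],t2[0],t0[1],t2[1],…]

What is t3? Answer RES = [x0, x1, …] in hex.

→ t0 |4c|b0|67|71|65|2b|b3|7b|
→ t1 |4c|b0|05|5d|a5|2b|1d|7b|
→ t2 |7b|1d|2b|a5|5d|05|b0|4c|
→ t3 |4c|7b|b0|1d|67|2b|71|a5|

RES = [0x4c, 0x7b, 0xb0, 0x1d, 0x67, 0x2b, 0x71, 0xa5]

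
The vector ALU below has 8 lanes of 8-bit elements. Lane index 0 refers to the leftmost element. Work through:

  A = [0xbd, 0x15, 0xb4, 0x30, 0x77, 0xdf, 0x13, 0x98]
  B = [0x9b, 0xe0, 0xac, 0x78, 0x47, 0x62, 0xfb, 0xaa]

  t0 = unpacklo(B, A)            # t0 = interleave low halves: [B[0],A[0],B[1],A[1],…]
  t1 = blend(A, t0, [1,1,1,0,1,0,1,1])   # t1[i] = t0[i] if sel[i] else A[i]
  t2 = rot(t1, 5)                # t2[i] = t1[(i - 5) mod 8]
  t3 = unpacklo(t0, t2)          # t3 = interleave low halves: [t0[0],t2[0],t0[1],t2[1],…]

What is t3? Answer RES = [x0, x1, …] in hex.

t0 = [0x9b, 0xbd, 0xe0, 0x15, 0xac, 0xb4, 0x78, 0x30]
t1 = [0x9b, 0xbd, 0xe0, 0x30, 0xac, 0xdf, 0x78, 0x30]
t2 = [0x30, 0xac, 0xdf, 0x78, 0x30, 0x9b, 0xbd, 0xe0]
t3 = [0x9b, 0x30, 0xbd, 0xac, 0xe0, 0xdf, 0x15, 0x78]

RES = [0x9b, 0x30, 0xbd, 0xac, 0xe0, 0xdf, 0x15, 0x78]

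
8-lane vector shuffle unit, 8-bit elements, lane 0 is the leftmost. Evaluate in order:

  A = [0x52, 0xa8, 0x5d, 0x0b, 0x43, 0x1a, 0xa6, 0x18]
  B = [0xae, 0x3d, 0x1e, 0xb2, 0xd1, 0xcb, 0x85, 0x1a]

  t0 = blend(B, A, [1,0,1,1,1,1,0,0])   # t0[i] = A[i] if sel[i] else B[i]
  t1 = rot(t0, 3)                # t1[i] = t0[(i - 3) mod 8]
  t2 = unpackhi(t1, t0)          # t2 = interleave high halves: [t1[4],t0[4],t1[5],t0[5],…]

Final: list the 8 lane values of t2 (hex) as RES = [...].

→ t0 |52|3d|5d|0b|43|1a|85|1a|
→ t1 |1a|85|1a|52|3d|5d|0b|43|
→ t2 |3d|43|5d|1a|0b|85|43|1a|

RES = [0x3d, 0x43, 0x5d, 0x1a, 0x0b, 0x85, 0x43, 0x1a]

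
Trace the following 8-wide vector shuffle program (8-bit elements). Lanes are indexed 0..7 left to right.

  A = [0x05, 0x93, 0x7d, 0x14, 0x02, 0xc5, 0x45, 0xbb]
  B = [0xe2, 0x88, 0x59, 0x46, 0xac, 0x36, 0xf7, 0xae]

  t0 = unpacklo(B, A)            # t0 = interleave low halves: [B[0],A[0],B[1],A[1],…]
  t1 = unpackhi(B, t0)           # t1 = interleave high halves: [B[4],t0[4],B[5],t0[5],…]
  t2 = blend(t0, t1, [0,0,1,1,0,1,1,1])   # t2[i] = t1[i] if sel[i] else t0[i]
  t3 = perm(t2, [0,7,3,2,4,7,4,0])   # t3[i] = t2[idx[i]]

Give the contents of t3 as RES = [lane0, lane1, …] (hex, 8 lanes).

RES = [0xe2, 0x14, 0x7d, 0x36, 0x59, 0x14, 0x59, 0xe2]

t0 = [0xe2, 0x05, 0x88, 0x93, 0x59, 0x7d, 0x46, 0x14]
t1 = [0xac, 0x59, 0x36, 0x7d, 0xf7, 0x46, 0xae, 0x14]
t2 = [0xe2, 0x05, 0x36, 0x7d, 0x59, 0x46, 0xae, 0x14]
t3 = [0xe2, 0x14, 0x7d, 0x36, 0x59, 0x14, 0x59, 0xe2]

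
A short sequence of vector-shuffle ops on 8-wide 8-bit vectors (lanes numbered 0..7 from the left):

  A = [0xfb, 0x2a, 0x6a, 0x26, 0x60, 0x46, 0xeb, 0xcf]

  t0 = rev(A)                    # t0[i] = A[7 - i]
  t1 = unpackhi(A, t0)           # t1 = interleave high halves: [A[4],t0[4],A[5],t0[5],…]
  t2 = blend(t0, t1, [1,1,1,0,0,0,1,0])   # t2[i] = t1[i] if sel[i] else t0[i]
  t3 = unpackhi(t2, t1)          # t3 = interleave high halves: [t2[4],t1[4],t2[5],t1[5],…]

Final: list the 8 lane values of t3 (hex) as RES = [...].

t0 = [0xcf, 0xeb, 0x46, 0x60, 0x26, 0x6a, 0x2a, 0xfb]
t1 = [0x60, 0x26, 0x46, 0x6a, 0xeb, 0x2a, 0xcf, 0xfb]
t2 = [0x60, 0x26, 0x46, 0x60, 0x26, 0x6a, 0xcf, 0xfb]
t3 = [0x26, 0xeb, 0x6a, 0x2a, 0xcf, 0xcf, 0xfb, 0xfb]

RES = [ 0x26  0xeb  0x6a  0x2a  0xcf  0xcf  0xfb  0xfb ]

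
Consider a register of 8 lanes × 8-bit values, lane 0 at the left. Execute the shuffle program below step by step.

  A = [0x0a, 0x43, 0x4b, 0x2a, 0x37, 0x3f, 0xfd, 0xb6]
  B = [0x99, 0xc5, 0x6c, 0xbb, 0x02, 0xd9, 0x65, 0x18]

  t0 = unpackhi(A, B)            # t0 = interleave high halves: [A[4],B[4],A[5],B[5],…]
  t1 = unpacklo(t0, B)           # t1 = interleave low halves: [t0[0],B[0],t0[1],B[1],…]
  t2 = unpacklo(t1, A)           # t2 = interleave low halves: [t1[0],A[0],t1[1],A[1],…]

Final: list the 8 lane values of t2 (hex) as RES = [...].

RES = [0x37, 0x0a, 0x99, 0x43, 0x02, 0x4b, 0xc5, 0x2a]

→ t0 |37|02|3f|d9|fd|65|b6|18|
→ t1 |37|99|02|c5|3f|6c|d9|bb|
→ t2 |37|0a|99|43|02|4b|c5|2a|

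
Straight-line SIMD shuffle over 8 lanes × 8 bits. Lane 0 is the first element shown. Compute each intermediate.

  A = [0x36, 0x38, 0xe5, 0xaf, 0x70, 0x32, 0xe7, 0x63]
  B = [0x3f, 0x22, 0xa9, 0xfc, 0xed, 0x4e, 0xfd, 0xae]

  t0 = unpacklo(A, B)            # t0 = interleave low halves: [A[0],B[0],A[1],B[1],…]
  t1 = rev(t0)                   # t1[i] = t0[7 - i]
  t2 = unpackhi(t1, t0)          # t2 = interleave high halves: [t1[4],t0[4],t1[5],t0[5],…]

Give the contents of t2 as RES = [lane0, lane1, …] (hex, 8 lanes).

RES = [ 0x22  0xe5  0x38  0xa9  0x3f  0xaf  0x36  0xfc ]

  t0: 36 3f 38 22 e5 a9 af fc
  t1: fc af a9 e5 22 38 3f 36
  t2: 22 e5 38 a9 3f af 36 fc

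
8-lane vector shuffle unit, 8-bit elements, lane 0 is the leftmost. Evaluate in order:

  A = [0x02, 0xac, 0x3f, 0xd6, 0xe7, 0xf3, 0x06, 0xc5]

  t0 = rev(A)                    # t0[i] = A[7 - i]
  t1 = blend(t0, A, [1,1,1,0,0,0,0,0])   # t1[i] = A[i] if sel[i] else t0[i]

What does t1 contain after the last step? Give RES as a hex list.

RES = [0x02, 0xac, 0x3f, 0xe7, 0xd6, 0x3f, 0xac, 0x02]

→ t0 |c5|06|f3|e7|d6|3f|ac|02|
→ t1 |02|ac|3f|e7|d6|3f|ac|02|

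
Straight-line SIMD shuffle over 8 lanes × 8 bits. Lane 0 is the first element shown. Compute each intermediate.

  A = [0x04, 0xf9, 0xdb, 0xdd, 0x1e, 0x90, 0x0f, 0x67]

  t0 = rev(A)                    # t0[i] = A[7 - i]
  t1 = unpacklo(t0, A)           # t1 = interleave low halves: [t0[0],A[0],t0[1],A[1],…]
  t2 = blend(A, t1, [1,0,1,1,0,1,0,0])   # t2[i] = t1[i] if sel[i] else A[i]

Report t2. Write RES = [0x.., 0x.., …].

  t0: 67 0f 90 1e dd db f9 04
  t1: 67 04 0f f9 90 db 1e dd
  t2: 67 f9 0f f9 1e db 0f 67

RES = [0x67, 0xf9, 0x0f, 0xf9, 0x1e, 0xdb, 0x0f, 0x67]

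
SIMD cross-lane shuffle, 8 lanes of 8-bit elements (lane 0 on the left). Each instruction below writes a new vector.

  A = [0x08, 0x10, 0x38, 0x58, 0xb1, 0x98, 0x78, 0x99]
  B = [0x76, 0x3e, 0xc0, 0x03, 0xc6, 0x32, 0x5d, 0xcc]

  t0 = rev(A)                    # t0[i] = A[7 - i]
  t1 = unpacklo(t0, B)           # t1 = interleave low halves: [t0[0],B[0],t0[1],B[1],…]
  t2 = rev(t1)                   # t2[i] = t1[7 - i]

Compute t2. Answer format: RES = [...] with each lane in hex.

RES = [ 0x03  0xb1  0xc0  0x98  0x3e  0x78  0x76  0x99 ]

t0 = [0x99, 0x78, 0x98, 0xb1, 0x58, 0x38, 0x10, 0x08]
t1 = [0x99, 0x76, 0x78, 0x3e, 0x98, 0xc0, 0xb1, 0x03]
t2 = [0x03, 0xb1, 0xc0, 0x98, 0x3e, 0x78, 0x76, 0x99]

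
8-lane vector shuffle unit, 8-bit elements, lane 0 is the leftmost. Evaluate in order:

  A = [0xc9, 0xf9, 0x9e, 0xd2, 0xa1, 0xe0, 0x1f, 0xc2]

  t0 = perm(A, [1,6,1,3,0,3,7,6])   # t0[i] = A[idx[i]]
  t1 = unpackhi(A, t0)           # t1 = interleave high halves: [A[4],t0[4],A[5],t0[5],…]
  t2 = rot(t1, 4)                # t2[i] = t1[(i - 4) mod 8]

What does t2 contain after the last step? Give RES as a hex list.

t0 = [0xf9, 0x1f, 0xf9, 0xd2, 0xc9, 0xd2, 0xc2, 0x1f]
t1 = [0xa1, 0xc9, 0xe0, 0xd2, 0x1f, 0xc2, 0xc2, 0x1f]
t2 = [0x1f, 0xc2, 0xc2, 0x1f, 0xa1, 0xc9, 0xe0, 0xd2]

RES = [ 0x1f  0xc2  0xc2  0x1f  0xa1  0xc9  0xe0  0xd2 ]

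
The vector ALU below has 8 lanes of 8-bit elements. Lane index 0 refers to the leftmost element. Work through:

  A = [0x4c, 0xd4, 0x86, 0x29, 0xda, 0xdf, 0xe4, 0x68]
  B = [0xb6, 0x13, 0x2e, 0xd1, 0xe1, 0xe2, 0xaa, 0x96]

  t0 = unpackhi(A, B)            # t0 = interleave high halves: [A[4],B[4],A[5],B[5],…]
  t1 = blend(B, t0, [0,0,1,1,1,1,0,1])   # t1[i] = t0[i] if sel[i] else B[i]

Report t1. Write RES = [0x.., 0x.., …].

  t0: da e1 df e2 e4 aa 68 96
  t1: b6 13 df e2 e4 aa aa 96

RES = [ 0xb6  0x13  0xdf  0xe2  0xe4  0xaa  0xaa  0x96 ]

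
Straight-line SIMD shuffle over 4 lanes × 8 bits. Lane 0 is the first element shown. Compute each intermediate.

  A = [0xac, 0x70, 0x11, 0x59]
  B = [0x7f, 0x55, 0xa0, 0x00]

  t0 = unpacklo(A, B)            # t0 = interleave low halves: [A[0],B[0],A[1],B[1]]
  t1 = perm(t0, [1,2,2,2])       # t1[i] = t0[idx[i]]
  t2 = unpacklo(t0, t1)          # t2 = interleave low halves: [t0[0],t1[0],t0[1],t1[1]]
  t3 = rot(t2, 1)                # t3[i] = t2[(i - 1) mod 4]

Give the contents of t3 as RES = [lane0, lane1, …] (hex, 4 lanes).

→ t0 |ac|7f|70|55|
→ t1 |7f|70|70|70|
→ t2 |ac|7f|7f|70|
→ t3 |70|ac|7f|7f|

RES = [ 0x70  0xac  0x7f  0x7f ]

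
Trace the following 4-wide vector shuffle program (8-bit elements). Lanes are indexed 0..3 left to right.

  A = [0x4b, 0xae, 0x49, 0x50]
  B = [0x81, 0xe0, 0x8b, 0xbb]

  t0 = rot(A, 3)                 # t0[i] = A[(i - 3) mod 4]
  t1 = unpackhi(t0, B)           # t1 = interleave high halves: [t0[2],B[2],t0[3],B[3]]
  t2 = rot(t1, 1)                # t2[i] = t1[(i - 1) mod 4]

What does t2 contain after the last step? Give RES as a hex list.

RES = [ 0xbb  0x50  0x8b  0x4b ]

t0 = [0xae, 0x49, 0x50, 0x4b]
t1 = [0x50, 0x8b, 0x4b, 0xbb]
t2 = [0xbb, 0x50, 0x8b, 0x4b]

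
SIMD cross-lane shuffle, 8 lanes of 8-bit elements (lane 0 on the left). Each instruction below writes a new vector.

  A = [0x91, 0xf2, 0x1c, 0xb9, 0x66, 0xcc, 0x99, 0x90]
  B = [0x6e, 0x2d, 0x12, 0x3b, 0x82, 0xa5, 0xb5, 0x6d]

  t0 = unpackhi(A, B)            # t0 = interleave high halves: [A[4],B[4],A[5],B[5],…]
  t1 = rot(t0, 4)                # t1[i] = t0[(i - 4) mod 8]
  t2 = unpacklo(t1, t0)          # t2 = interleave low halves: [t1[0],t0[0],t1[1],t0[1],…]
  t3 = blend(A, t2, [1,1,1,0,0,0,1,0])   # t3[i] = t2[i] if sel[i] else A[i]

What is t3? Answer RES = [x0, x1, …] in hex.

RES = [ 0x99  0x66  0xb5  0xb9  0x66  0xcc  0x6d  0x90 ]

  t0: 66 82 cc a5 99 b5 90 6d
  t1: 99 b5 90 6d 66 82 cc a5
  t2: 99 66 b5 82 90 cc 6d a5
  t3: 99 66 b5 b9 66 cc 6d 90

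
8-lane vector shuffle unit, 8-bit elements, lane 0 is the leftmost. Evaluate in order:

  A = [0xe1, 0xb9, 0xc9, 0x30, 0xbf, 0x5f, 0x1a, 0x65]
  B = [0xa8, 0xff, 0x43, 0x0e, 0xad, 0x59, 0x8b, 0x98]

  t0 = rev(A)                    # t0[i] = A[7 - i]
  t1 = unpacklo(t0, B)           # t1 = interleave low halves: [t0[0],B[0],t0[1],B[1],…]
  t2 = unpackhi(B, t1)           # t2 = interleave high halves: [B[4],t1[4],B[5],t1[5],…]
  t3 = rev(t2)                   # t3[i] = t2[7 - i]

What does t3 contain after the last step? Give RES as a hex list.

t0 = [0x65, 0x1a, 0x5f, 0xbf, 0x30, 0xc9, 0xb9, 0xe1]
t1 = [0x65, 0xa8, 0x1a, 0xff, 0x5f, 0x43, 0xbf, 0x0e]
t2 = [0xad, 0x5f, 0x59, 0x43, 0x8b, 0xbf, 0x98, 0x0e]
t3 = [0x0e, 0x98, 0xbf, 0x8b, 0x43, 0x59, 0x5f, 0xad]

RES = [ 0x0e  0x98  0xbf  0x8b  0x43  0x59  0x5f  0xad ]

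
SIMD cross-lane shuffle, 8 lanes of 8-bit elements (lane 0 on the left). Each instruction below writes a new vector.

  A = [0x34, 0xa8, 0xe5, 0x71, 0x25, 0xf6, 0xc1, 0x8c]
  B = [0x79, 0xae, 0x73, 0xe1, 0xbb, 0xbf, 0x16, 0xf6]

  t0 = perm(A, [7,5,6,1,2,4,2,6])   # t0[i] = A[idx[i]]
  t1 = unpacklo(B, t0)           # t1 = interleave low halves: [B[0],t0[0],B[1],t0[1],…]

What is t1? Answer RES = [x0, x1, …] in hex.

RES = [ 0x79  0x8c  0xae  0xf6  0x73  0xc1  0xe1  0xa8 ]

  t0: 8c f6 c1 a8 e5 25 e5 c1
  t1: 79 8c ae f6 73 c1 e1 a8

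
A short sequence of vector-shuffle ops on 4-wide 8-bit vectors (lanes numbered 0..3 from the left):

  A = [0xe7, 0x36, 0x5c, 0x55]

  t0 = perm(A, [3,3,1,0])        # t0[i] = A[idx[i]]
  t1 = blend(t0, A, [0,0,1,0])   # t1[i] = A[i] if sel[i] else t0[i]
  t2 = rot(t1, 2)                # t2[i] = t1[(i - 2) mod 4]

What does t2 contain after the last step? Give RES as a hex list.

t0 = [0x55, 0x55, 0x36, 0xe7]
t1 = [0x55, 0x55, 0x5c, 0xe7]
t2 = [0x5c, 0xe7, 0x55, 0x55]

RES = [0x5c, 0xe7, 0x55, 0x55]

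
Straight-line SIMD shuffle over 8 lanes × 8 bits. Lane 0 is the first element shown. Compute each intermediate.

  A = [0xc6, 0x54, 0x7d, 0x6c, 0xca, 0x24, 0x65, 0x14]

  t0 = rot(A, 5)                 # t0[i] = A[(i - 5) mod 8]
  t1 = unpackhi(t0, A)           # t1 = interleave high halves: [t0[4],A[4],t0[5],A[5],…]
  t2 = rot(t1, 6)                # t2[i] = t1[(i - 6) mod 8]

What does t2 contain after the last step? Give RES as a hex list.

t0 = [0x6c, 0xca, 0x24, 0x65, 0x14, 0xc6, 0x54, 0x7d]
t1 = [0x14, 0xca, 0xc6, 0x24, 0x54, 0x65, 0x7d, 0x14]
t2 = [0xc6, 0x24, 0x54, 0x65, 0x7d, 0x14, 0x14, 0xca]

RES = [0xc6, 0x24, 0x54, 0x65, 0x7d, 0x14, 0x14, 0xca]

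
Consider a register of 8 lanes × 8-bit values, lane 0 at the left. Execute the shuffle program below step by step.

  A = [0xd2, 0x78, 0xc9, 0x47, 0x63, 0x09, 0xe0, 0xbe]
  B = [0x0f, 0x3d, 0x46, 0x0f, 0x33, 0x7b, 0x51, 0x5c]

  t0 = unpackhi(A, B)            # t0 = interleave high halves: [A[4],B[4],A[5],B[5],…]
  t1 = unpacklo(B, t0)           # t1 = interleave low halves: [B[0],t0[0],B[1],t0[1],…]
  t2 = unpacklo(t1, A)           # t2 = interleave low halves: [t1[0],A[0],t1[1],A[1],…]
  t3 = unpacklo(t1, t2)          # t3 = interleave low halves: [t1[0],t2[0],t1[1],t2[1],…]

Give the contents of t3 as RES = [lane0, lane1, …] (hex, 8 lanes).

→ t0 |63|33|09|7b|e0|51|be|5c|
→ t1 |0f|63|3d|33|46|09|0f|7b|
→ t2 |0f|d2|63|78|3d|c9|33|47|
→ t3 |0f|0f|63|d2|3d|63|33|78|

RES = [ 0x0f  0x0f  0x63  0xd2  0x3d  0x63  0x33  0x78 ]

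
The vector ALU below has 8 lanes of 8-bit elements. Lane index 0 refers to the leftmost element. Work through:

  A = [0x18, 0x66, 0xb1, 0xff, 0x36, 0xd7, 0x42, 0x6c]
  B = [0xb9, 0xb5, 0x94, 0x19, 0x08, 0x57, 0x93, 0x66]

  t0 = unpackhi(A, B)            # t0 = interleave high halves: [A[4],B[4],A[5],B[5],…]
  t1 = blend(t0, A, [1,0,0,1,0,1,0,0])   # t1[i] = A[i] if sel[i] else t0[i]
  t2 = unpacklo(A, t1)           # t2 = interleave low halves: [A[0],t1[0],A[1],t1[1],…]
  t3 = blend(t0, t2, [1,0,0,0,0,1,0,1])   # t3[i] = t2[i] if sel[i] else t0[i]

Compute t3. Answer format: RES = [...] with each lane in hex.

→ t0 |36|08|d7|57|42|93|6c|66|
→ t1 |18|08|d7|ff|42|d7|6c|66|
→ t2 |18|18|66|08|b1|d7|ff|ff|
→ t3 |18|08|d7|57|42|d7|6c|ff|

RES = [ 0x18  0x08  0xd7  0x57  0x42  0xd7  0x6c  0xff ]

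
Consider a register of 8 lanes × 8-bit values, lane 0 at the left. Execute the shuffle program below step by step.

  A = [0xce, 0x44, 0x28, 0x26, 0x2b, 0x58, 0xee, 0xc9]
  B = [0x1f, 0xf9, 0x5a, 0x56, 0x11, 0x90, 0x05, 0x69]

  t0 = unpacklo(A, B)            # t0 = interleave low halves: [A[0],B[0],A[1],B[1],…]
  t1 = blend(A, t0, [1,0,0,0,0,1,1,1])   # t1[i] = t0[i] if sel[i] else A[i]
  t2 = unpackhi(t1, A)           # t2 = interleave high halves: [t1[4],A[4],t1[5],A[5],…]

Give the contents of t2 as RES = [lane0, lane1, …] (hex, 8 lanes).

RES = [0x2b, 0x2b, 0x5a, 0x58, 0x26, 0xee, 0x56, 0xc9]

t0 = [0xce, 0x1f, 0x44, 0xf9, 0x28, 0x5a, 0x26, 0x56]
t1 = [0xce, 0x44, 0x28, 0x26, 0x2b, 0x5a, 0x26, 0x56]
t2 = [0x2b, 0x2b, 0x5a, 0x58, 0x26, 0xee, 0x56, 0xc9]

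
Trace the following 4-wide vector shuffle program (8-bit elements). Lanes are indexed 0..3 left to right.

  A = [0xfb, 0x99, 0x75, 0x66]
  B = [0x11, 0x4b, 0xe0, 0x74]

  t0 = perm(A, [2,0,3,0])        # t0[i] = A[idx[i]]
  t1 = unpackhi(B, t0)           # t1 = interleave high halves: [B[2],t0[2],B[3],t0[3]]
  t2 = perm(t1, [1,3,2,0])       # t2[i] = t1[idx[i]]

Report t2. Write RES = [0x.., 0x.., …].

RES = [0x66, 0xfb, 0x74, 0xe0]

→ t0 |75|fb|66|fb|
→ t1 |e0|66|74|fb|
→ t2 |66|fb|74|e0|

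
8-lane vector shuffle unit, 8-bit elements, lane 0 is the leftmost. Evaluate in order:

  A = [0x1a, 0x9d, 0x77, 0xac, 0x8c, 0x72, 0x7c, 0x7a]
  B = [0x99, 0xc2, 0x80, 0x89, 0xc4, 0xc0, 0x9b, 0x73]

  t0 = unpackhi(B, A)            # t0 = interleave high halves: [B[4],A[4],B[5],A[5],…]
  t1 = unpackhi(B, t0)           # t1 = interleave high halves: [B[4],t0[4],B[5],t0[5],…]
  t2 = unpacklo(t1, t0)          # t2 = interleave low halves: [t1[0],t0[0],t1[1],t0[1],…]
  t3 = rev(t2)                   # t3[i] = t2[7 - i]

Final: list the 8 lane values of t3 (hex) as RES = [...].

→ t0 |c4|8c|c0|72|9b|7c|73|7a|
→ t1 |c4|9b|c0|7c|9b|73|73|7a|
→ t2 |c4|c4|9b|8c|c0|c0|7c|72|
→ t3 |72|7c|c0|c0|8c|9b|c4|c4|

RES = [0x72, 0x7c, 0xc0, 0xc0, 0x8c, 0x9b, 0xc4, 0xc4]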